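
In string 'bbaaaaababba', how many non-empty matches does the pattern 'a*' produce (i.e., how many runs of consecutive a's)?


Pattern 'a*' matches zero or more a's. We want non-empty runs of consecutive a's.
String: 'bbaaaaababba'
Walking through the string to find runs of a's:
  Run 1: positions 2-6 -> 'aaaaa'
  Run 2: positions 8-8 -> 'a'
  Run 3: positions 11-11 -> 'a'
Non-empty runs found: ['aaaaa', 'a', 'a']
Count: 3

3


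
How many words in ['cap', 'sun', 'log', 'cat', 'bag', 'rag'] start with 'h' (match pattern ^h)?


Pattern ^h anchors to start of word. Check which words begin with 'h':
  'cap' -> no
  'sun' -> no
  'log' -> no
  'cat' -> no
  'bag' -> no
  'rag' -> no
Matching words: []
Count: 0

0


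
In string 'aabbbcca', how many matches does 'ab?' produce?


Pattern 'ab?' matches 'a' optionally followed by 'b'.
String: 'aabbbcca'
Scanning left to right for 'a' then checking next char:
  Match 1: 'a' (a not followed by b)
  Match 2: 'ab' (a followed by b)
  Match 3: 'a' (a not followed by b)
Total matches: 3

3


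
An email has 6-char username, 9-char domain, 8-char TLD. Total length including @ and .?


An email address has format: username@domain.tld
Username length: 6
'@' character: 1
Domain length: 9
'.' character: 1
TLD length: 8
Total = 6 + 1 + 9 + 1 + 8 = 25

25


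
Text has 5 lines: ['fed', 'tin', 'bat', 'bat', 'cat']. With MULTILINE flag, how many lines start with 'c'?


With MULTILINE flag, ^ matches the start of each line.
Lines: ['fed', 'tin', 'bat', 'bat', 'cat']
Checking which lines start with 'c':
  Line 1: 'fed' -> no
  Line 2: 'tin' -> no
  Line 3: 'bat' -> no
  Line 4: 'bat' -> no
  Line 5: 'cat' -> MATCH
Matching lines: ['cat']
Count: 1

1


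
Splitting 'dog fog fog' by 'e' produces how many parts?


Splitting by 'e' breaks the string at each occurrence of the separator.
Text: 'dog fog fog'
Parts after split:
  Part 1: 'dog fog fog'
Total parts: 1

1


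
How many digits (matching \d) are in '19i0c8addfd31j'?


\d matches any digit 0-9.
Scanning '19i0c8addfd31j':
  pos 0: '1' -> DIGIT
  pos 1: '9' -> DIGIT
  pos 3: '0' -> DIGIT
  pos 5: '8' -> DIGIT
  pos 11: '3' -> DIGIT
  pos 12: '1' -> DIGIT
Digits found: ['1', '9', '0', '8', '3', '1']
Total: 6

6


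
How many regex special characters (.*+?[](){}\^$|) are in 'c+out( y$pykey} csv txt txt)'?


Regex special characters are: . * + ? [ ] ( ) { } \ ^ $ |
Scanning 'c+out( y$pykey} csv txt txt)':
  pos 1: '+' -> SPECIAL
  pos 5: '(' -> SPECIAL
  pos 8: '$' -> SPECIAL
  pos 14: '}' -> SPECIAL
  pos 27: ')' -> SPECIAL
Special chars found: ['+', '(', '$', '}', ')']
Total: 5

5


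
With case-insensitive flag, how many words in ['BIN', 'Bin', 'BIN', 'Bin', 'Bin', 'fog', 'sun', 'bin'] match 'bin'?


Case-insensitive matching: compare each word's lowercase form to 'bin'.
  'BIN' -> lower='bin' -> MATCH
  'Bin' -> lower='bin' -> MATCH
  'BIN' -> lower='bin' -> MATCH
  'Bin' -> lower='bin' -> MATCH
  'Bin' -> lower='bin' -> MATCH
  'fog' -> lower='fog' -> no
  'sun' -> lower='sun' -> no
  'bin' -> lower='bin' -> MATCH
Matches: ['BIN', 'Bin', 'BIN', 'Bin', 'Bin', 'bin']
Count: 6

6


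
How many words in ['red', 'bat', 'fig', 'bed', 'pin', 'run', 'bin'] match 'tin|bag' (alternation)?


Alternation 'tin|bag' matches either 'tin' or 'bag'.
Checking each word:
  'red' -> no
  'bat' -> no
  'fig' -> no
  'bed' -> no
  'pin' -> no
  'run' -> no
  'bin' -> no
Matches: []
Count: 0

0


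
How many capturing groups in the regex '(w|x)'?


To count capturing groups, count each '(' that starts a group.
Pattern: '(w|x)'
Walking through the pattern:
  Position 0: '(' -> group #1
Total capturing groups: 1

1


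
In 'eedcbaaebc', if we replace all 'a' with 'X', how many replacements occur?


re.sub('a', 'X', text) replaces every occurrence of 'a' with 'X'.
Text: 'eedcbaaebc'
Scanning for 'a':
  pos 5: 'a' -> replacement #1
  pos 6: 'a' -> replacement #2
Total replacements: 2

2


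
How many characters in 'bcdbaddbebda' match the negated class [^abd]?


Negated class [^abd] matches any char NOT in {a, b, d}
Scanning 'bcdbaddbebda':
  pos 0: 'b' -> no (excluded)
  pos 1: 'c' -> MATCH
  pos 2: 'd' -> no (excluded)
  pos 3: 'b' -> no (excluded)
  pos 4: 'a' -> no (excluded)
  pos 5: 'd' -> no (excluded)
  pos 6: 'd' -> no (excluded)
  pos 7: 'b' -> no (excluded)
  pos 8: 'e' -> MATCH
  pos 9: 'b' -> no (excluded)
  pos 10: 'd' -> no (excluded)
  pos 11: 'a' -> no (excluded)
Total matches: 2

2


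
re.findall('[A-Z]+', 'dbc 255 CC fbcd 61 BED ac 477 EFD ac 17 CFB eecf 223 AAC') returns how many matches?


Pattern '[A-Z]+' finds one or more uppercase letters.
Text: 'dbc 255 CC fbcd 61 BED ac 477 EFD ac 17 CFB eecf 223 AAC'
Scanning for matches:
  Match 1: 'CC'
  Match 2: 'BED'
  Match 3: 'EFD'
  Match 4: 'CFB'
  Match 5: 'AAC'
Total matches: 5

5


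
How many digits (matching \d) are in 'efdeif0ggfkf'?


\d matches any digit 0-9.
Scanning 'efdeif0ggfkf':
  pos 6: '0' -> DIGIT
Digits found: ['0']
Total: 1

1


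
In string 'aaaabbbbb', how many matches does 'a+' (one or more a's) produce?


Pattern 'a+' matches one or more consecutive a's.
String: 'aaaabbbbb'
Scanning for runs of a:
  Match 1: 'aaaa' (length 4)
Total matches: 1

1


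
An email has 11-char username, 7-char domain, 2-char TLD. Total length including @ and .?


An email address has format: username@domain.tld
Username length: 11
'@' character: 1
Domain length: 7
'.' character: 1
TLD length: 2
Total = 11 + 1 + 7 + 1 + 2 = 22

22


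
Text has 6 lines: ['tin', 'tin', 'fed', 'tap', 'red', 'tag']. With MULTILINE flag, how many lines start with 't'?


With MULTILINE flag, ^ matches the start of each line.
Lines: ['tin', 'tin', 'fed', 'tap', 'red', 'tag']
Checking which lines start with 't':
  Line 1: 'tin' -> MATCH
  Line 2: 'tin' -> MATCH
  Line 3: 'fed' -> no
  Line 4: 'tap' -> MATCH
  Line 5: 'red' -> no
  Line 6: 'tag' -> MATCH
Matching lines: ['tin', 'tin', 'tap', 'tag']
Count: 4

4


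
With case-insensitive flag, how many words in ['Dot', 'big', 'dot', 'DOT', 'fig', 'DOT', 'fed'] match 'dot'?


Case-insensitive matching: compare each word's lowercase form to 'dot'.
  'Dot' -> lower='dot' -> MATCH
  'big' -> lower='big' -> no
  'dot' -> lower='dot' -> MATCH
  'DOT' -> lower='dot' -> MATCH
  'fig' -> lower='fig' -> no
  'DOT' -> lower='dot' -> MATCH
  'fed' -> lower='fed' -> no
Matches: ['Dot', 'dot', 'DOT', 'DOT']
Count: 4

4


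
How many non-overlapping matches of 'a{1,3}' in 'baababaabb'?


Pattern 'a{1,3}' matches between 1 and 3 consecutive a's (greedy).
String: 'baababaabb'
Finding runs of a's and applying greedy matching:
  Run at pos 1: 'aa' (length 2)
  Run at pos 4: 'a' (length 1)
  Run at pos 6: 'aa' (length 2)
Matches: ['aa', 'a', 'aa']
Count: 3

3


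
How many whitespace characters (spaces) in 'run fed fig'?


\s matches whitespace characters (spaces, tabs, etc.).
Text: 'run fed fig'
This text has 3 words separated by spaces.
Number of spaces = number of words - 1 = 3 - 1 = 2

2


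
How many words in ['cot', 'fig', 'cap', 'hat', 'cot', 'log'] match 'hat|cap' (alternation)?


Alternation 'hat|cap' matches either 'hat' or 'cap'.
Checking each word:
  'cot' -> no
  'fig' -> no
  'cap' -> MATCH
  'hat' -> MATCH
  'cot' -> no
  'log' -> no
Matches: ['cap', 'hat']
Count: 2

2


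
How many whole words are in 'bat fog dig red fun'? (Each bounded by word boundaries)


Word boundaries (\b) mark the start/end of each word.
Text: 'bat fog dig red fun'
Splitting by whitespace:
  Word 1: 'bat'
  Word 2: 'fog'
  Word 3: 'dig'
  Word 4: 'red'
  Word 5: 'fun'
Total whole words: 5

5


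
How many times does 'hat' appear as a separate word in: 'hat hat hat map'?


Scanning each word for exact match 'hat':
  Word 1: 'hat' -> MATCH
  Word 2: 'hat' -> MATCH
  Word 3: 'hat' -> MATCH
  Word 4: 'map' -> no
Total matches: 3

3


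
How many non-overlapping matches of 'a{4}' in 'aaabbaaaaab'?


Pattern 'a{4}' matches exactly 4 consecutive a's (greedy, non-overlapping).
String: 'aaabbaaaaab'
Scanning for runs of a's:
  Run at pos 0: 'aaa' (length 3) -> 0 match(es)
  Run at pos 5: 'aaaaa' (length 5) -> 1 match(es)
Matches found: ['aaaa']
Total: 1

1


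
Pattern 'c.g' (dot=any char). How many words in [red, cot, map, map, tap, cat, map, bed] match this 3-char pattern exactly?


Pattern 'c.g' means: starts with 'c', any single char, ends with 'g'.
Checking each word (must be exactly 3 chars):
  'red' (len=3): no
  'cot' (len=3): no
  'map' (len=3): no
  'map' (len=3): no
  'tap' (len=3): no
  'cat' (len=3): no
  'map' (len=3): no
  'bed' (len=3): no
Matching words: []
Total: 0

0


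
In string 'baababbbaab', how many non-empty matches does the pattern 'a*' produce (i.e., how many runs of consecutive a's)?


Pattern 'a*' matches zero or more a's. We want non-empty runs of consecutive a's.
String: 'baababbbaab'
Walking through the string to find runs of a's:
  Run 1: positions 1-2 -> 'aa'
  Run 2: positions 4-4 -> 'a'
  Run 3: positions 8-9 -> 'aa'
Non-empty runs found: ['aa', 'a', 'aa']
Count: 3

3


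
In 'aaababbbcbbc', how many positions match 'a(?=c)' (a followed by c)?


Lookahead 'a(?=c)' matches 'a' only when followed by 'c'.
String: 'aaababbbcbbc'
Checking each position where char is 'a':
  pos 0: 'a' -> no (next='a')
  pos 1: 'a' -> no (next='a')
  pos 2: 'a' -> no (next='b')
  pos 4: 'a' -> no (next='b')
Matching positions: []
Count: 0

0


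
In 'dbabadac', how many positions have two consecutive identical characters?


Looking for consecutive identical characters in 'dbabadac':
  pos 0-1: 'd' vs 'b' -> different
  pos 1-2: 'b' vs 'a' -> different
  pos 2-3: 'a' vs 'b' -> different
  pos 3-4: 'b' vs 'a' -> different
  pos 4-5: 'a' vs 'd' -> different
  pos 5-6: 'd' vs 'a' -> different
  pos 6-7: 'a' vs 'c' -> different
Consecutive identical pairs: []
Count: 0

0


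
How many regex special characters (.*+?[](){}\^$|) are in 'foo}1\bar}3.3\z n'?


Regex special characters are: . * + ? [ ] ( ) { } \ ^ $ |
Scanning 'foo}1\bar}3.3\z n':
  pos 3: '}' -> SPECIAL
  pos 5: '\' -> SPECIAL
  pos 9: '}' -> SPECIAL
  pos 11: '.' -> SPECIAL
  pos 13: '\' -> SPECIAL
Special chars found: ['}', '\\', '}', '.', '\\']
Total: 5

5


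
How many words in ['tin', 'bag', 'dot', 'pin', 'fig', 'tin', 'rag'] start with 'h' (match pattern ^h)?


Pattern ^h anchors to start of word. Check which words begin with 'h':
  'tin' -> no
  'bag' -> no
  'dot' -> no
  'pin' -> no
  'fig' -> no
  'tin' -> no
  'rag' -> no
Matching words: []
Count: 0

0


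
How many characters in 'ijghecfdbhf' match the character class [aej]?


Character class [aej] matches any of: {a, e, j}
Scanning string 'ijghecfdbhf' character by character:
  pos 0: 'i' -> no
  pos 1: 'j' -> MATCH
  pos 2: 'g' -> no
  pos 3: 'h' -> no
  pos 4: 'e' -> MATCH
  pos 5: 'c' -> no
  pos 6: 'f' -> no
  pos 7: 'd' -> no
  pos 8: 'b' -> no
  pos 9: 'h' -> no
  pos 10: 'f' -> no
Total matches: 2

2


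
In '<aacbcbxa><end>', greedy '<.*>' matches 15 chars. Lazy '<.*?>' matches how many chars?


Greedy '<.*>' tries to match as MUCH as possible.
Lazy '<.*?>' tries to match as LITTLE as possible.

String: '<aacbcbxa><end>'
Greedy '<.*>' starts at first '<' and extends to the LAST '>': '<aacbcbxa><end>' (15 chars)
Lazy '<.*?>' starts at first '<' and stops at the FIRST '>': '<aacbcbxa>' (10 chars)

10


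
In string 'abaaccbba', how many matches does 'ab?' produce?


Pattern 'ab?' matches 'a' optionally followed by 'b'.
String: 'abaaccbba'
Scanning left to right for 'a' then checking next char:
  Match 1: 'ab' (a followed by b)
  Match 2: 'a' (a not followed by b)
  Match 3: 'a' (a not followed by b)
  Match 4: 'a' (a not followed by b)
Total matches: 4

4


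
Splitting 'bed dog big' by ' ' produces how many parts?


Splitting by ' ' breaks the string at each occurrence of the separator.
Text: 'bed dog big'
Parts after split:
  Part 1: 'bed'
  Part 2: 'dog'
  Part 3: 'big'
Total parts: 3

3


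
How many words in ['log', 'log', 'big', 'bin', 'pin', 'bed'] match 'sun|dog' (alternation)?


Alternation 'sun|dog' matches either 'sun' or 'dog'.
Checking each word:
  'log' -> no
  'log' -> no
  'big' -> no
  'bin' -> no
  'pin' -> no
  'bed' -> no
Matches: []
Count: 0

0


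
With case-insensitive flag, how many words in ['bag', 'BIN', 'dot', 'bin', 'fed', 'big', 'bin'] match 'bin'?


Case-insensitive matching: compare each word's lowercase form to 'bin'.
  'bag' -> lower='bag' -> no
  'BIN' -> lower='bin' -> MATCH
  'dot' -> lower='dot' -> no
  'bin' -> lower='bin' -> MATCH
  'fed' -> lower='fed' -> no
  'big' -> lower='big' -> no
  'bin' -> lower='bin' -> MATCH
Matches: ['BIN', 'bin', 'bin']
Count: 3

3


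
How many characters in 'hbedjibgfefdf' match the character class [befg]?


Character class [befg] matches any of: {b, e, f, g}
Scanning string 'hbedjibgfefdf' character by character:
  pos 0: 'h' -> no
  pos 1: 'b' -> MATCH
  pos 2: 'e' -> MATCH
  pos 3: 'd' -> no
  pos 4: 'j' -> no
  pos 5: 'i' -> no
  pos 6: 'b' -> MATCH
  pos 7: 'g' -> MATCH
  pos 8: 'f' -> MATCH
  pos 9: 'e' -> MATCH
  pos 10: 'f' -> MATCH
  pos 11: 'd' -> no
  pos 12: 'f' -> MATCH
Total matches: 8

8


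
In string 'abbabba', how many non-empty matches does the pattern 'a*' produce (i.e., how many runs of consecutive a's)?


Pattern 'a*' matches zero or more a's. We want non-empty runs of consecutive a's.
String: 'abbabba'
Walking through the string to find runs of a's:
  Run 1: positions 0-0 -> 'a'
  Run 2: positions 3-3 -> 'a'
  Run 3: positions 6-6 -> 'a'
Non-empty runs found: ['a', 'a', 'a']
Count: 3

3


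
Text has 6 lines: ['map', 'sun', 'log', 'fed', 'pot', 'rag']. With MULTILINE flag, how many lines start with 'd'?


With MULTILINE flag, ^ matches the start of each line.
Lines: ['map', 'sun', 'log', 'fed', 'pot', 'rag']
Checking which lines start with 'd':
  Line 1: 'map' -> no
  Line 2: 'sun' -> no
  Line 3: 'log' -> no
  Line 4: 'fed' -> no
  Line 5: 'pot' -> no
  Line 6: 'rag' -> no
Matching lines: []
Count: 0

0


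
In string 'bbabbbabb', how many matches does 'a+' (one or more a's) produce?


Pattern 'a+' matches one or more consecutive a's.
String: 'bbabbbabb'
Scanning for runs of a:
  Match 1: 'a' (length 1)
  Match 2: 'a' (length 1)
Total matches: 2

2


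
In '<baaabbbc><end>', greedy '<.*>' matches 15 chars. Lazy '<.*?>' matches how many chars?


Greedy '<.*>' tries to match as MUCH as possible.
Lazy '<.*?>' tries to match as LITTLE as possible.

String: '<baaabbbc><end>'
Greedy '<.*>' starts at first '<' and extends to the LAST '>': '<baaabbbc><end>' (15 chars)
Lazy '<.*?>' starts at first '<' and stops at the FIRST '>': '<baaabbbc>' (10 chars)

10


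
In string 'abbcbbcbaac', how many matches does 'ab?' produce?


Pattern 'ab?' matches 'a' optionally followed by 'b'.
String: 'abbcbbcbaac'
Scanning left to right for 'a' then checking next char:
  Match 1: 'ab' (a followed by b)
  Match 2: 'a' (a not followed by b)
  Match 3: 'a' (a not followed by b)
Total matches: 3

3


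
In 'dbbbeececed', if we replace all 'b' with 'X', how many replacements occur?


re.sub('b', 'X', text) replaces every occurrence of 'b' with 'X'.
Text: 'dbbbeececed'
Scanning for 'b':
  pos 1: 'b' -> replacement #1
  pos 2: 'b' -> replacement #2
  pos 3: 'b' -> replacement #3
Total replacements: 3

3


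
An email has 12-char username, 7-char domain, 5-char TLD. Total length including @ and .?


An email address has format: username@domain.tld
Username length: 12
'@' character: 1
Domain length: 7
'.' character: 1
TLD length: 5
Total = 12 + 1 + 7 + 1 + 5 = 26

26


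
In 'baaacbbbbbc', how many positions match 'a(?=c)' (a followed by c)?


Lookahead 'a(?=c)' matches 'a' only when followed by 'c'.
String: 'baaacbbbbbc'
Checking each position where char is 'a':
  pos 1: 'a' -> no (next='a')
  pos 2: 'a' -> no (next='a')
  pos 3: 'a' -> MATCH (next='c')
Matching positions: [3]
Count: 1

1


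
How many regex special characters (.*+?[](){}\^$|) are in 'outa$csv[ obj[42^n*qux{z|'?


Regex special characters are: . * + ? [ ] ( ) { } \ ^ $ |
Scanning 'outa$csv[ obj[42^n*qux{z|':
  pos 4: '$' -> SPECIAL
  pos 8: '[' -> SPECIAL
  pos 13: '[' -> SPECIAL
  pos 16: '^' -> SPECIAL
  pos 18: '*' -> SPECIAL
  pos 22: '{' -> SPECIAL
  pos 24: '|' -> SPECIAL
Special chars found: ['$', '[', '[', '^', '*', '{', '|']
Total: 7

7


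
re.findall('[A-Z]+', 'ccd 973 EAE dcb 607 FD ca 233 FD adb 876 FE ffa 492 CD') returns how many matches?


Pattern '[A-Z]+' finds one or more uppercase letters.
Text: 'ccd 973 EAE dcb 607 FD ca 233 FD adb 876 FE ffa 492 CD'
Scanning for matches:
  Match 1: 'EAE'
  Match 2: 'FD'
  Match 3: 'FD'
  Match 4: 'FE'
  Match 5: 'CD'
Total matches: 5

5


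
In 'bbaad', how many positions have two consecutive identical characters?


Looking for consecutive identical characters in 'bbaad':
  pos 0-1: 'b' vs 'b' -> MATCH ('bb')
  pos 1-2: 'b' vs 'a' -> different
  pos 2-3: 'a' vs 'a' -> MATCH ('aa')
  pos 3-4: 'a' vs 'd' -> different
Consecutive identical pairs: ['bb', 'aa']
Count: 2

2


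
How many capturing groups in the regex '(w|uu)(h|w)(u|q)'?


To count capturing groups, count each '(' that starts a group.
Pattern: '(w|uu)(h|w)(u|q)'
Walking through the pattern:
  Position 0: '(' -> group #1
  Position 6: '(' -> group #2
  Position 11: '(' -> group #3
Total capturing groups: 3

3


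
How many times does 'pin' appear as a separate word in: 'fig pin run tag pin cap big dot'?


Scanning each word for exact match 'pin':
  Word 1: 'fig' -> no
  Word 2: 'pin' -> MATCH
  Word 3: 'run' -> no
  Word 4: 'tag' -> no
  Word 5: 'pin' -> MATCH
  Word 6: 'cap' -> no
  Word 7: 'big' -> no
  Word 8: 'dot' -> no
Total matches: 2

2


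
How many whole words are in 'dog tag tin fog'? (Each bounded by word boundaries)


Word boundaries (\b) mark the start/end of each word.
Text: 'dog tag tin fog'
Splitting by whitespace:
  Word 1: 'dog'
  Word 2: 'tag'
  Word 3: 'tin'
  Word 4: 'fog'
Total whole words: 4

4


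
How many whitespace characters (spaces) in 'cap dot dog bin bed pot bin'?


\s matches whitespace characters (spaces, tabs, etc.).
Text: 'cap dot dog bin bed pot bin'
This text has 7 words separated by spaces.
Number of spaces = number of words - 1 = 7 - 1 = 6

6


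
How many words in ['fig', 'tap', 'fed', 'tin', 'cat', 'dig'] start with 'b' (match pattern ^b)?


Pattern ^b anchors to start of word. Check which words begin with 'b':
  'fig' -> no
  'tap' -> no
  'fed' -> no
  'tin' -> no
  'cat' -> no
  'dig' -> no
Matching words: []
Count: 0

0


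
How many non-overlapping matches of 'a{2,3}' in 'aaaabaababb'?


Pattern 'a{2,3}' matches between 2 and 3 consecutive a's (greedy).
String: 'aaaabaababb'
Finding runs of a's and applying greedy matching:
  Run at pos 0: 'aaaa' (length 4)
  Run at pos 5: 'aa' (length 2)
  Run at pos 8: 'a' (length 1)
Matches: ['aaa', 'aa']
Count: 2

2


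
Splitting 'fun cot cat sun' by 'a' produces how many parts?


Splitting by 'a' breaks the string at each occurrence of the separator.
Text: 'fun cot cat sun'
Parts after split:
  Part 1: 'fun cot c'
  Part 2: 't sun'
Total parts: 2

2


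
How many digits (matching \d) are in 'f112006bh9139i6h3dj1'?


\d matches any digit 0-9.
Scanning 'f112006bh9139i6h3dj1':
  pos 1: '1' -> DIGIT
  pos 2: '1' -> DIGIT
  pos 3: '2' -> DIGIT
  pos 4: '0' -> DIGIT
  pos 5: '0' -> DIGIT
  pos 6: '6' -> DIGIT
  pos 9: '9' -> DIGIT
  pos 10: '1' -> DIGIT
  pos 11: '3' -> DIGIT
  pos 12: '9' -> DIGIT
  pos 14: '6' -> DIGIT
  pos 16: '3' -> DIGIT
  pos 19: '1' -> DIGIT
Digits found: ['1', '1', '2', '0', '0', '6', '9', '1', '3', '9', '6', '3', '1']
Total: 13

13


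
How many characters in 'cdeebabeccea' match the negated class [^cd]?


Negated class [^cd] matches any char NOT in {c, d}
Scanning 'cdeebabeccea':
  pos 0: 'c' -> no (excluded)
  pos 1: 'd' -> no (excluded)
  pos 2: 'e' -> MATCH
  pos 3: 'e' -> MATCH
  pos 4: 'b' -> MATCH
  pos 5: 'a' -> MATCH
  pos 6: 'b' -> MATCH
  pos 7: 'e' -> MATCH
  pos 8: 'c' -> no (excluded)
  pos 9: 'c' -> no (excluded)
  pos 10: 'e' -> MATCH
  pos 11: 'a' -> MATCH
Total matches: 8

8


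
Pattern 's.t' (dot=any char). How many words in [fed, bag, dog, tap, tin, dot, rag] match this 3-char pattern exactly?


Pattern 's.t' means: starts with 's', any single char, ends with 't'.
Checking each word (must be exactly 3 chars):
  'fed' (len=3): no
  'bag' (len=3): no
  'dog' (len=3): no
  'tap' (len=3): no
  'tin' (len=3): no
  'dot' (len=3): no
  'rag' (len=3): no
Matching words: []
Total: 0

0


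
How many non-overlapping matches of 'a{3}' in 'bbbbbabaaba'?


Pattern 'a{3}' matches exactly 3 consecutive a's (greedy, non-overlapping).
String: 'bbbbbabaaba'
Scanning for runs of a's:
  Run at pos 5: 'a' (length 1) -> 0 match(es)
  Run at pos 7: 'aa' (length 2) -> 0 match(es)
  Run at pos 10: 'a' (length 1) -> 0 match(es)
Matches found: []
Total: 0

0


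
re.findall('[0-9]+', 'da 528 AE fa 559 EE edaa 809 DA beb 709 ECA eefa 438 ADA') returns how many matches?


Pattern '[0-9]+' finds one or more digits.
Text: 'da 528 AE fa 559 EE edaa 809 DA beb 709 ECA eefa 438 ADA'
Scanning for matches:
  Match 1: '528'
  Match 2: '559'
  Match 3: '809'
  Match 4: '709'
  Match 5: '438'
Total matches: 5

5


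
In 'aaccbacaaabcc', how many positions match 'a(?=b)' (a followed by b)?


Lookahead 'a(?=b)' matches 'a' only when followed by 'b'.
String: 'aaccbacaaabcc'
Checking each position where char is 'a':
  pos 0: 'a' -> no (next='a')
  pos 1: 'a' -> no (next='c')
  pos 5: 'a' -> no (next='c')
  pos 7: 'a' -> no (next='a')
  pos 8: 'a' -> no (next='a')
  pos 9: 'a' -> MATCH (next='b')
Matching positions: [9]
Count: 1

1


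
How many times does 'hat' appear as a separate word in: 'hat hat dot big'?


Scanning each word for exact match 'hat':
  Word 1: 'hat' -> MATCH
  Word 2: 'hat' -> MATCH
  Word 3: 'dot' -> no
  Word 4: 'big' -> no
Total matches: 2

2


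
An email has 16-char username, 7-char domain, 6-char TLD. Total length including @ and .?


An email address has format: username@domain.tld
Username length: 16
'@' character: 1
Domain length: 7
'.' character: 1
TLD length: 6
Total = 16 + 1 + 7 + 1 + 6 = 31

31


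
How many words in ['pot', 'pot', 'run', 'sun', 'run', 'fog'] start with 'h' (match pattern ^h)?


Pattern ^h anchors to start of word. Check which words begin with 'h':
  'pot' -> no
  'pot' -> no
  'run' -> no
  'sun' -> no
  'run' -> no
  'fog' -> no
Matching words: []
Count: 0

0


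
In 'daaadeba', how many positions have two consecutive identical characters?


Looking for consecutive identical characters in 'daaadeba':
  pos 0-1: 'd' vs 'a' -> different
  pos 1-2: 'a' vs 'a' -> MATCH ('aa')
  pos 2-3: 'a' vs 'a' -> MATCH ('aa')
  pos 3-4: 'a' vs 'd' -> different
  pos 4-5: 'd' vs 'e' -> different
  pos 5-6: 'e' vs 'b' -> different
  pos 6-7: 'b' vs 'a' -> different
Consecutive identical pairs: ['aa', 'aa']
Count: 2

2


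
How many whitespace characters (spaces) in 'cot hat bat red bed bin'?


\s matches whitespace characters (spaces, tabs, etc.).
Text: 'cot hat bat red bed bin'
This text has 6 words separated by spaces.
Number of spaces = number of words - 1 = 6 - 1 = 5

5


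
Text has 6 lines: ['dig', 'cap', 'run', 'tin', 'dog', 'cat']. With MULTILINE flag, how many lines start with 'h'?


With MULTILINE flag, ^ matches the start of each line.
Lines: ['dig', 'cap', 'run', 'tin', 'dog', 'cat']
Checking which lines start with 'h':
  Line 1: 'dig' -> no
  Line 2: 'cap' -> no
  Line 3: 'run' -> no
  Line 4: 'tin' -> no
  Line 5: 'dog' -> no
  Line 6: 'cat' -> no
Matching lines: []
Count: 0

0


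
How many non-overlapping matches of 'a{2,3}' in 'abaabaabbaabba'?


Pattern 'a{2,3}' matches between 2 and 3 consecutive a's (greedy).
String: 'abaabaabbaabba'
Finding runs of a's and applying greedy matching:
  Run at pos 0: 'a' (length 1)
  Run at pos 2: 'aa' (length 2)
  Run at pos 5: 'aa' (length 2)
  Run at pos 9: 'aa' (length 2)
  Run at pos 13: 'a' (length 1)
Matches: ['aa', 'aa', 'aa']
Count: 3

3


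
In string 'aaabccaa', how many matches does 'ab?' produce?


Pattern 'ab?' matches 'a' optionally followed by 'b'.
String: 'aaabccaa'
Scanning left to right for 'a' then checking next char:
  Match 1: 'a' (a not followed by b)
  Match 2: 'a' (a not followed by b)
  Match 3: 'ab' (a followed by b)
  Match 4: 'a' (a not followed by b)
  Match 5: 'a' (a not followed by b)
Total matches: 5

5


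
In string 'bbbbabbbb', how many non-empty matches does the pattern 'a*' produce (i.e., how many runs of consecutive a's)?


Pattern 'a*' matches zero or more a's. We want non-empty runs of consecutive a's.
String: 'bbbbabbbb'
Walking through the string to find runs of a's:
  Run 1: positions 4-4 -> 'a'
Non-empty runs found: ['a']
Count: 1

1


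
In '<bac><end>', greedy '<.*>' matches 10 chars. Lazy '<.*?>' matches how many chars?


Greedy '<.*>' tries to match as MUCH as possible.
Lazy '<.*?>' tries to match as LITTLE as possible.

String: '<bac><end>'
Greedy '<.*>' starts at first '<' and extends to the LAST '>': '<bac><end>' (10 chars)
Lazy '<.*?>' starts at first '<' and stops at the FIRST '>': '<bac>' (5 chars)

5


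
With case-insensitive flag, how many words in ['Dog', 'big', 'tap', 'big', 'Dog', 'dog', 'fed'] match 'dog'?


Case-insensitive matching: compare each word's lowercase form to 'dog'.
  'Dog' -> lower='dog' -> MATCH
  'big' -> lower='big' -> no
  'tap' -> lower='tap' -> no
  'big' -> lower='big' -> no
  'Dog' -> lower='dog' -> MATCH
  'dog' -> lower='dog' -> MATCH
  'fed' -> lower='fed' -> no
Matches: ['Dog', 'Dog', 'dog']
Count: 3

3


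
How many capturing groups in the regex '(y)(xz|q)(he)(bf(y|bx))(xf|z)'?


To count capturing groups, count each '(' that starts a group.
Pattern: '(y)(xz|q)(he)(bf(y|bx))(xf|z)'
Walking through the pattern:
  Position 0: '(' -> group #1
  Position 3: '(' -> group #2
  Position 9: '(' -> group #3
  Position 13: '(' -> group #4
  Position 16: '(' -> group #5
  Position 23: '(' -> group #6
Total capturing groups: 6

6


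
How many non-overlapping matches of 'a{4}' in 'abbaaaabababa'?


Pattern 'a{4}' matches exactly 4 consecutive a's (greedy, non-overlapping).
String: 'abbaaaabababa'
Scanning for runs of a's:
  Run at pos 0: 'a' (length 1) -> 0 match(es)
  Run at pos 3: 'aaaa' (length 4) -> 1 match(es)
  Run at pos 8: 'a' (length 1) -> 0 match(es)
  Run at pos 10: 'a' (length 1) -> 0 match(es)
  Run at pos 12: 'a' (length 1) -> 0 match(es)
Matches found: ['aaaa']
Total: 1

1


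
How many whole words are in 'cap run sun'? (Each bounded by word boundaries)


Word boundaries (\b) mark the start/end of each word.
Text: 'cap run sun'
Splitting by whitespace:
  Word 1: 'cap'
  Word 2: 'run'
  Word 3: 'sun'
Total whole words: 3

3


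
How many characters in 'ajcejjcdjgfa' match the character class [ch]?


Character class [ch] matches any of: {c, h}
Scanning string 'ajcejjcdjgfa' character by character:
  pos 0: 'a' -> no
  pos 1: 'j' -> no
  pos 2: 'c' -> MATCH
  pos 3: 'e' -> no
  pos 4: 'j' -> no
  pos 5: 'j' -> no
  pos 6: 'c' -> MATCH
  pos 7: 'd' -> no
  pos 8: 'j' -> no
  pos 9: 'g' -> no
  pos 10: 'f' -> no
  pos 11: 'a' -> no
Total matches: 2

2


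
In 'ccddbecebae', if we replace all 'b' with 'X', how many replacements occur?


re.sub('b', 'X', text) replaces every occurrence of 'b' with 'X'.
Text: 'ccddbecebae'
Scanning for 'b':
  pos 4: 'b' -> replacement #1
  pos 8: 'b' -> replacement #2
Total replacements: 2

2


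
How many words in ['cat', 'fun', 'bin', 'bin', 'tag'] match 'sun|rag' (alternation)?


Alternation 'sun|rag' matches either 'sun' or 'rag'.
Checking each word:
  'cat' -> no
  'fun' -> no
  'bin' -> no
  'bin' -> no
  'tag' -> no
Matches: []
Count: 0

0


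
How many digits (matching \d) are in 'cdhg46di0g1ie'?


\d matches any digit 0-9.
Scanning 'cdhg46di0g1ie':
  pos 4: '4' -> DIGIT
  pos 5: '6' -> DIGIT
  pos 8: '0' -> DIGIT
  pos 10: '1' -> DIGIT
Digits found: ['4', '6', '0', '1']
Total: 4

4


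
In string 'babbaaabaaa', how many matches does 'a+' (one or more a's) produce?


Pattern 'a+' matches one or more consecutive a's.
String: 'babbaaabaaa'
Scanning for runs of a:
  Match 1: 'a' (length 1)
  Match 2: 'aaa' (length 3)
  Match 3: 'aaa' (length 3)
Total matches: 3

3


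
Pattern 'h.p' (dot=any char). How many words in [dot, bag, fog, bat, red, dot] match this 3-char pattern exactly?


Pattern 'h.p' means: starts with 'h', any single char, ends with 'p'.
Checking each word (must be exactly 3 chars):
  'dot' (len=3): no
  'bag' (len=3): no
  'fog' (len=3): no
  'bat' (len=3): no
  'red' (len=3): no
  'dot' (len=3): no
Matching words: []
Total: 0

0


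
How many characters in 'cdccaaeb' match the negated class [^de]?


Negated class [^de] matches any char NOT in {d, e}
Scanning 'cdccaaeb':
  pos 0: 'c' -> MATCH
  pos 1: 'd' -> no (excluded)
  pos 2: 'c' -> MATCH
  pos 3: 'c' -> MATCH
  pos 4: 'a' -> MATCH
  pos 5: 'a' -> MATCH
  pos 6: 'e' -> no (excluded)
  pos 7: 'b' -> MATCH
Total matches: 6

6


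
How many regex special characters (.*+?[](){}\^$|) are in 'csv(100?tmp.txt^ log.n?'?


Regex special characters are: . * + ? [ ] ( ) { } \ ^ $ |
Scanning 'csv(100?tmp.txt^ log.n?':
  pos 3: '(' -> SPECIAL
  pos 7: '?' -> SPECIAL
  pos 11: '.' -> SPECIAL
  pos 15: '^' -> SPECIAL
  pos 20: '.' -> SPECIAL
  pos 22: '?' -> SPECIAL
Special chars found: ['(', '?', '.', '^', '.', '?']
Total: 6

6


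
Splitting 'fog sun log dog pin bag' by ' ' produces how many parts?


Splitting by ' ' breaks the string at each occurrence of the separator.
Text: 'fog sun log dog pin bag'
Parts after split:
  Part 1: 'fog'
  Part 2: 'sun'
  Part 3: 'log'
  Part 4: 'dog'
  Part 5: 'pin'
  Part 6: 'bag'
Total parts: 6

6


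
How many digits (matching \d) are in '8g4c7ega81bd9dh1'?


\d matches any digit 0-9.
Scanning '8g4c7ega81bd9dh1':
  pos 0: '8' -> DIGIT
  pos 2: '4' -> DIGIT
  pos 4: '7' -> DIGIT
  pos 8: '8' -> DIGIT
  pos 9: '1' -> DIGIT
  pos 12: '9' -> DIGIT
  pos 15: '1' -> DIGIT
Digits found: ['8', '4', '7', '8', '1', '9', '1']
Total: 7

7


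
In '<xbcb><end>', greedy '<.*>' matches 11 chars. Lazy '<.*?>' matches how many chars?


Greedy '<.*>' tries to match as MUCH as possible.
Lazy '<.*?>' tries to match as LITTLE as possible.

String: '<xbcb><end>'
Greedy '<.*>' starts at first '<' and extends to the LAST '>': '<xbcb><end>' (11 chars)
Lazy '<.*?>' starts at first '<' and stops at the FIRST '>': '<xbcb>' (6 chars)

6


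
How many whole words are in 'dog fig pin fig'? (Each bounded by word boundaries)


Word boundaries (\b) mark the start/end of each word.
Text: 'dog fig pin fig'
Splitting by whitespace:
  Word 1: 'dog'
  Word 2: 'fig'
  Word 3: 'pin'
  Word 4: 'fig'
Total whole words: 4

4


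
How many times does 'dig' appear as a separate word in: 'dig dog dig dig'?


Scanning each word for exact match 'dig':
  Word 1: 'dig' -> MATCH
  Word 2: 'dog' -> no
  Word 3: 'dig' -> MATCH
  Word 4: 'dig' -> MATCH
Total matches: 3

3


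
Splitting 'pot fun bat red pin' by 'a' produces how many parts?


Splitting by 'a' breaks the string at each occurrence of the separator.
Text: 'pot fun bat red pin'
Parts after split:
  Part 1: 'pot fun b'
  Part 2: 't red pin'
Total parts: 2

2


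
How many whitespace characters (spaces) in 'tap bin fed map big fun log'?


\s matches whitespace characters (spaces, tabs, etc.).
Text: 'tap bin fed map big fun log'
This text has 7 words separated by spaces.
Number of spaces = number of words - 1 = 7 - 1 = 6

6


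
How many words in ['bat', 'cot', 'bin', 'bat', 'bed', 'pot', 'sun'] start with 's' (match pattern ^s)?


Pattern ^s anchors to start of word. Check which words begin with 's':
  'bat' -> no
  'cot' -> no
  'bin' -> no
  'bat' -> no
  'bed' -> no
  'pot' -> no
  'sun' -> MATCH (starts with 's')
Matching words: ['sun']
Count: 1

1


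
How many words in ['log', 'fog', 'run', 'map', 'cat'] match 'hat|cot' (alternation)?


Alternation 'hat|cot' matches either 'hat' or 'cot'.
Checking each word:
  'log' -> no
  'fog' -> no
  'run' -> no
  'map' -> no
  'cat' -> no
Matches: []
Count: 0

0


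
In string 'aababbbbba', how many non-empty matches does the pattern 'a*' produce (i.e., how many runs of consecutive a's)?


Pattern 'a*' matches zero or more a's. We want non-empty runs of consecutive a's.
String: 'aababbbbba'
Walking through the string to find runs of a's:
  Run 1: positions 0-1 -> 'aa'
  Run 2: positions 3-3 -> 'a'
  Run 3: positions 9-9 -> 'a'
Non-empty runs found: ['aa', 'a', 'a']
Count: 3

3


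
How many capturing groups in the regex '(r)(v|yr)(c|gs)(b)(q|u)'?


To count capturing groups, count each '(' that starts a group.
Pattern: '(r)(v|yr)(c|gs)(b)(q|u)'
Walking through the pattern:
  Position 0: '(' -> group #1
  Position 3: '(' -> group #2
  Position 9: '(' -> group #3
  Position 15: '(' -> group #4
  Position 18: '(' -> group #5
Total capturing groups: 5

5


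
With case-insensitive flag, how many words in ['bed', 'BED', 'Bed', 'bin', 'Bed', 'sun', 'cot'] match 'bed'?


Case-insensitive matching: compare each word's lowercase form to 'bed'.
  'bed' -> lower='bed' -> MATCH
  'BED' -> lower='bed' -> MATCH
  'Bed' -> lower='bed' -> MATCH
  'bin' -> lower='bin' -> no
  'Bed' -> lower='bed' -> MATCH
  'sun' -> lower='sun' -> no
  'cot' -> lower='cot' -> no
Matches: ['bed', 'BED', 'Bed', 'Bed']
Count: 4

4


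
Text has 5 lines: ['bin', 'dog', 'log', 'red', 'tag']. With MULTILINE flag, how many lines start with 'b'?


With MULTILINE flag, ^ matches the start of each line.
Lines: ['bin', 'dog', 'log', 'red', 'tag']
Checking which lines start with 'b':
  Line 1: 'bin' -> MATCH
  Line 2: 'dog' -> no
  Line 3: 'log' -> no
  Line 4: 'red' -> no
  Line 5: 'tag' -> no
Matching lines: ['bin']
Count: 1

1


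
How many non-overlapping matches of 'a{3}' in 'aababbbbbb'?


Pattern 'a{3}' matches exactly 3 consecutive a's (greedy, non-overlapping).
String: 'aababbbbbb'
Scanning for runs of a's:
  Run at pos 0: 'aa' (length 2) -> 0 match(es)
  Run at pos 3: 'a' (length 1) -> 0 match(es)
Matches found: []
Total: 0

0


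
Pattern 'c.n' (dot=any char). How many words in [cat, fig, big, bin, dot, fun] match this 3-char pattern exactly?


Pattern 'c.n' means: starts with 'c', any single char, ends with 'n'.
Checking each word (must be exactly 3 chars):
  'cat' (len=3): no
  'fig' (len=3): no
  'big' (len=3): no
  'bin' (len=3): no
  'dot' (len=3): no
  'fun' (len=3): no
Matching words: []
Total: 0

0


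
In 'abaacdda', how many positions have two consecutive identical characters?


Looking for consecutive identical characters in 'abaacdda':
  pos 0-1: 'a' vs 'b' -> different
  pos 1-2: 'b' vs 'a' -> different
  pos 2-3: 'a' vs 'a' -> MATCH ('aa')
  pos 3-4: 'a' vs 'c' -> different
  pos 4-5: 'c' vs 'd' -> different
  pos 5-6: 'd' vs 'd' -> MATCH ('dd')
  pos 6-7: 'd' vs 'a' -> different
Consecutive identical pairs: ['aa', 'dd']
Count: 2

2


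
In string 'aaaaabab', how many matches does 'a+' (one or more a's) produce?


Pattern 'a+' matches one or more consecutive a's.
String: 'aaaaabab'
Scanning for runs of a:
  Match 1: 'aaaaa' (length 5)
  Match 2: 'a' (length 1)
Total matches: 2

2


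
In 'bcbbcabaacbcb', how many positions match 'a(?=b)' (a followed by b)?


Lookahead 'a(?=b)' matches 'a' only when followed by 'b'.
String: 'bcbbcabaacbcb'
Checking each position where char is 'a':
  pos 5: 'a' -> MATCH (next='b')
  pos 7: 'a' -> no (next='a')
  pos 8: 'a' -> no (next='c')
Matching positions: [5]
Count: 1

1


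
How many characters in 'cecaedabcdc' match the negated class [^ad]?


Negated class [^ad] matches any char NOT in {a, d}
Scanning 'cecaedabcdc':
  pos 0: 'c' -> MATCH
  pos 1: 'e' -> MATCH
  pos 2: 'c' -> MATCH
  pos 3: 'a' -> no (excluded)
  pos 4: 'e' -> MATCH
  pos 5: 'd' -> no (excluded)
  pos 6: 'a' -> no (excluded)
  pos 7: 'b' -> MATCH
  pos 8: 'c' -> MATCH
  pos 9: 'd' -> no (excluded)
  pos 10: 'c' -> MATCH
Total matches: 7

7


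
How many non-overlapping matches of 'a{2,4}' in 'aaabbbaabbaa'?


Pattern 'a{2,4}' matches between 2 and 4 consecutive a's (greedy).
String: 'aaabbbaabbaa'
Finding runs of a's and applying greedy matching:
  Run at pos 0: 'aaa' (length 3)
  Run at pos 6: 'aa' (length 2)
  Run at pos 10: 'aa' (length 2)
Matches: ['aaa', 'aa', 'aa']
Count: 3

3


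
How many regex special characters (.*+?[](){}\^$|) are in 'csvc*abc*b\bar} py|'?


Regex special characters are: . * + ? [ ] ( ) { } \ ^ $ |
Scanning 'csvc*abc*b\bar} py|':
  pos 4: '*' -> SPECIAL
  pos 8: '*' -> SPECIAL
  pos 10: '\' -> SPECIAL
  pos 14: '}' -> SPECIAL
  pos 18: '|' -> SPECIAL
Special chars found: ['*', '*', '\\', '}', '|']
Total: 5

5


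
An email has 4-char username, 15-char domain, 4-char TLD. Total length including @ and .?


An email address has format: username@domain.tld
Username length: 4
'@' character: 1
Domain length: 15
'.' character: 1
TLD length: 4
Total = 4 + 1 + 15 + 1 + 4 = 25

25


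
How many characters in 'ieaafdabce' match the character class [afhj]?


Character class [afhj] matches any of: {a, f, h, j}
Scanning string 'ieaafdabce' character by character:
  pos 0: 'i' -> no
  pos 1: 'e' -> no
  pos 2: 'a' -> MATCH
  pos 3: 'a' -> MATCH
  pos 4: 'f' -> MATCH
  pos 5: 'd' -> no
  pos 6: 'a' -> MATCH
  pos 7: 'b' -> no
  pos 8: 'c' -> no
  pos 9: 'e' -> no
Total matches: 4

4


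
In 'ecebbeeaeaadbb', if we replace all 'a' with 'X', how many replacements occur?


re.sub('a', 'X', text) replaces every occurrence of 'a' with 'X'.
Text: 'ecebbeeaeaadbb'
Scanning for 'a':
  pos 7: 'a' -> replacement #1
  pos 9: 'a' -> replacement #2
  pos 10: 'a' -> replacement #3
Total replacements: 3

3


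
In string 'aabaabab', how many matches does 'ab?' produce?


Pattern 'ab?' matches 'a' optionally followed by 'b'.
String: 'aabaabab'
Scanning left to right for 'a' then checking next char:
  Match 1: 'a' (a not followed by b)
  Match 2: 'ab' (a followed by b)
  Match 3: 'a' (a not followed by b)
  Match 4: 'ab' (a followed by b)
  Match 5: 'ab' (a followed by b)
Total matches: 5

5


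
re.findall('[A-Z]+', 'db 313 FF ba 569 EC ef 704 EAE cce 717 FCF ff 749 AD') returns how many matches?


Pattern '[A-Z]+' finds one or more uppercase letters.
Text: 'db 313 FF ba 569 EC ef 704 EAE cce 717 FCF ff 749 AD'
Scanning for matches:
  Match 1: 'FF'
  Match 2: 'EC'
  Match 3: 'EAE'
  Match 4: 'FCF'
  Match 5: 'AD'
Total matches: 5

5


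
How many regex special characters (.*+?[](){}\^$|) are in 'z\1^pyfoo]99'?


Regex special characters are: . * + ? [ ] ( ) { } \ ^ $ |
Scanning 'z\1^pyfoo]99':
  pos 1: '\' -> SPECIAL
  pos 3: '^' -> SPECIAL
  pos 9: ']' -> SPECIAL
Special chars found: ['\\', '^', ']']
Total: 3

3


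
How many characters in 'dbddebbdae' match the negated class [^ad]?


Negated class [^ad] matches any char NOT in {a, d}
Scanning 'dbddebbdae':
  pos 0: 'd' -> no (excluded)
  pos 1: 'b' -> MATCH
  pos 2: 'd' -> no (excluded)
  pos 3: 'd' -> no (excluded)
  pos 4: 'e' -> MATCH
  pos 5: 'b' -> MATCH
  pos 6: 'b' -> MATCH
  pos 7: 'd' -> no (excluded)
  pos 8: 'a' -> no (excluded)
  pos 9: 'e' -> MATCH
Total matches: 5

5


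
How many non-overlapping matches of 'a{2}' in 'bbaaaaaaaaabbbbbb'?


Pattern 'a{2}' matches exactly 2 consecutive a's (greedy, non-overlapping).
String: 'bbaaaaaaaaabbbbbb'
Scanning for runs of a's:
  Run at pos 2: 'aaaaaaaaa' (length 9) -> 4 match(es)
Matches found: ['aa', 'aa', 'aa', 'aa']
Total: 4

4


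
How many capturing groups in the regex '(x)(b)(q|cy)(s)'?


To count capturing groups, count each '(' that starts a group.
Pattern: '(x)(b)(q|cy)(s)'
Walking through the pattern:
  Position 0: '(' -> group #1
  Position 3: '(' -> group #2
  Position 6: '(' -> group #3
  Position 12: '(' -> group #4
Total capturing groups: 4

4
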